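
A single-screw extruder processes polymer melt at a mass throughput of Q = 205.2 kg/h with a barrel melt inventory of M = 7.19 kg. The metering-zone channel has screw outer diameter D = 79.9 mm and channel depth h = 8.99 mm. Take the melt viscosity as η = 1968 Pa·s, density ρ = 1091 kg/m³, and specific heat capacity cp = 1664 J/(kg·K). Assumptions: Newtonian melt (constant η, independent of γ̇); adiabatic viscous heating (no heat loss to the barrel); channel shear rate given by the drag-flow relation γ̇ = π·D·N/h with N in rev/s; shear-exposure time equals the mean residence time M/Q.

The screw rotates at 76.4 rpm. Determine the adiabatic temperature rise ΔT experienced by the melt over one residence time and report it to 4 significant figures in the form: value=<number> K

Throughput in SI: Q_s = 205.2 kg/h ÷ 3600 s/h = 0.057 kg/s
t_res = M / Q_s = 7.19 ÷ 0.057 = 126.14 s
D = 79.9 mm = 0.0799 m;  h = 8.99 mm = 0.00899 m;  N = 76.4 rpm / 60 = 1.27333 rev/s
Shear rate: γ̇ = πDN/h = π·0.0799·1.27333/0.00899 = 35.5532 s⁻¹
Adiabatic rise: ΔT = η γ̇² t_res / (ρ cp) = 1968·(35.5532)²·126.14 / (1091·1664) = 172.846 K

value=172.8 K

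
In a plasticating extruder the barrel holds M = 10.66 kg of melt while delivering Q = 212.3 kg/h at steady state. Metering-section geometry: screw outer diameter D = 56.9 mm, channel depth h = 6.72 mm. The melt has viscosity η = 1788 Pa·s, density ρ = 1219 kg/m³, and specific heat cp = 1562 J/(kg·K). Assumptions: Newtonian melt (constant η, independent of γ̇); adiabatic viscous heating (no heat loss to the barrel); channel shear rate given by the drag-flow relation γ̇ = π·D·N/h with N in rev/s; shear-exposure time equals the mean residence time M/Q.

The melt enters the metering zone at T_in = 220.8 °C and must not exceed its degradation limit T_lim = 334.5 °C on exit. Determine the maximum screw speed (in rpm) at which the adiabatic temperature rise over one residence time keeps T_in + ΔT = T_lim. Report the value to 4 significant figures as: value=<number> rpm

Convert throughput: Q = 212.3 kg/h = 212.3/3600 = 0.0589722 kg/s
t_res = M / Q_s = 10.66 ÷ 0.0589722 = 180.763 s
Geometry in SI: D = 56.9 mm → 0.0569 m, h = 6.72 mm → 0.00672 m
Allowable rise: ΔT_a = T_lim − T_in = 334.5 − 220.8 = 113.7 K
Invert ΔT = ηγ̇²t_res/(ρcp) for γ̇: γ̇_max² = ΔT_a ρ cp / (η t_res) = 113.7·1219·1562 / (1788·180.763) = 669.835 s⁻²
γ̇_max = √669.835 = 25.8812 s⁻¹
N_max = γ̇_max·h / (π·D) = 25.8812 · 0.00672 / (π · 0.0569) = 0.972951 rev/s = 58.3771 rpm

value=58.38 rpm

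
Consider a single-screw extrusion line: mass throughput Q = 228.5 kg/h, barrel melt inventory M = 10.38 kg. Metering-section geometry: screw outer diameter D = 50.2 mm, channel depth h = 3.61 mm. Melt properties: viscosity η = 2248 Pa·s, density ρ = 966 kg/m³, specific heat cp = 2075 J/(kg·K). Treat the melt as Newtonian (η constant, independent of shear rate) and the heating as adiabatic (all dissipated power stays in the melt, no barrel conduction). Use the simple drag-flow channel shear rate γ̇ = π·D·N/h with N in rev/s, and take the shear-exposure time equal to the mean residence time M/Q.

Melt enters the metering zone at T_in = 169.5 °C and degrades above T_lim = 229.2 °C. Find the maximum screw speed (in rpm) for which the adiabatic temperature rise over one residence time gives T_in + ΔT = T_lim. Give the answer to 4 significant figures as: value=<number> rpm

Q_s = Q / 3600 = 228.5 / 3600 = 0.0634722 kg/s
Mean residence time: t_res = M/Q_s = 10.38 kg / 0.0634722 kg/s = 163.536 s
Convert to metres: D = 0.0502 m, h = 0.00361 m
Allowable rise: ΔT_a = T_lim − T_in = 229.2 − 169.5 = 59.7 K
Invert ΔT = ηγ̇²t_res/(ρcp) for γ̇: γ̇_max² = ΔT_a ρ cp / (η t_res) = 59.7·966·2075 / (2248·163.536) = 325.506 s⁻²
γ̇_max = √325.506 = 18.0418 s⁻¹
N_max = γ̇_max h / (πD) = 18.0418·0.00361/(π·0.0502) = 0.412984 rev/s → ×60 = 24.7791 rpm

value=24.78 rpm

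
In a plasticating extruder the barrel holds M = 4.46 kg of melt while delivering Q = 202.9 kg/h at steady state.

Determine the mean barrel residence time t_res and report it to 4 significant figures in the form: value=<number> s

value=79.13 s

Throughput in SI: Q_s = 202.9 kg/h ÷ 3600 s/h = 0.0563611 kg/s
t_res = M / Q_s = 4.46 / 0.0563611 = 79.1326 s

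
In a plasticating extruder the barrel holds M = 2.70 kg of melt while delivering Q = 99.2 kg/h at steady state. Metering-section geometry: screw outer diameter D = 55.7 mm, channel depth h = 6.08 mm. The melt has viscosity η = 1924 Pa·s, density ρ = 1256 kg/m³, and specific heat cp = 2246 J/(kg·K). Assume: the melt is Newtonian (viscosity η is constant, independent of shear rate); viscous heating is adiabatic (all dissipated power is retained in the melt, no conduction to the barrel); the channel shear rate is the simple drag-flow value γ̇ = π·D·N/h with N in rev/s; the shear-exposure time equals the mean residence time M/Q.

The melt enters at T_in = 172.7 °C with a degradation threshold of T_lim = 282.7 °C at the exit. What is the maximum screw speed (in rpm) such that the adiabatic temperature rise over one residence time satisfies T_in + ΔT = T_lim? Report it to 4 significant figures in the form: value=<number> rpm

Q_s = Q / 3600 = 99.2 / 3600 = 0.0275556 kg/s
Mean residence time: t_res = M/Q_s = 2.70 kg / 0.0275556 kg/s = 97.9839 s
Convert to metres: D = 0.0557 m, h = 0.00608 m
Allowable rise: ΔT_a = T_lim − T_in = 282.7 − 172.7 = 110 K
γ̇_max² = ΔT_a·ρ·cp / (η·t_res) = [110 × 1256 × 2246] / [1924 × 97.9839] = 1646.01 s⁻²
Take the square root: γ̇_max = √(1646.01) = 40.571 s⁻¹
Solve γ̇ = πDN/h for N: N_max = γ̇_max·h/(π·D) = 40.571 × 0.00608 / (π × 0.0557) = 1.40966 rev/s = 84.5797 rpm

value=84.58 rpm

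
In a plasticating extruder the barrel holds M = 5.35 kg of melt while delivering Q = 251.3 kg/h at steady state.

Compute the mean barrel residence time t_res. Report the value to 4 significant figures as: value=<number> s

Convert throughput: Q = 251.3 kg/h = 251.3/3600 = 0.0698056 kg/s
Mean residence time: t_res = M/Q_s = 5.35 kg / 0.0698056 kg/s = 76.6415 s

value=76.64 s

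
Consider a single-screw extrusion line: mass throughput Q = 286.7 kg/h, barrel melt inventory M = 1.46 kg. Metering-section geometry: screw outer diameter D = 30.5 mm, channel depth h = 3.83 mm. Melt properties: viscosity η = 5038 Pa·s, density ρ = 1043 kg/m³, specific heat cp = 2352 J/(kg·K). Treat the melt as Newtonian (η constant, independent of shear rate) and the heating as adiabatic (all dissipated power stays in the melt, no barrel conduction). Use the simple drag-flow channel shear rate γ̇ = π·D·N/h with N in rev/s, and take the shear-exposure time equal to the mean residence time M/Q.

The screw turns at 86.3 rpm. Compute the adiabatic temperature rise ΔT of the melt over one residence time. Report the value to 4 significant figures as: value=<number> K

Throughput in SI: Q_s = 286.7 kg/h ÷ 3600 s/h = 0.0796389 kg/s
t_res = M / Q_s = 1.46 / 0.0796389 = 18.3328 s
D = 30.5 mm = 0.0305 m;  h = 3.83 mm = 0.00383 m;  N = 86.3 rpm / 60 = 1.43833 rev/s
Shear rate: γ̇ = πDN/h = π·0.0305·1.43833/0.00383 = 35.9841 s⁻¹
ΔT = η·γ̇²·t_res/(ρ·cp) = [5038 × 35.9841² × 18.3328] / [1043 × 2352] = 48.7512 K

value=48.75 K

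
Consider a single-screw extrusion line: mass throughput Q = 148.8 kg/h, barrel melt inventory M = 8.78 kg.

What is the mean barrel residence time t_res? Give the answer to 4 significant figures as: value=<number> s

value=212.4 s

Q_s = Q / 3600 = 148.8 / 3600 = 0.0413333 kg/s
Mean residence time: t_res = M/Q_s = 8.78 kg / 0.0413333 kg/s = 212.419 s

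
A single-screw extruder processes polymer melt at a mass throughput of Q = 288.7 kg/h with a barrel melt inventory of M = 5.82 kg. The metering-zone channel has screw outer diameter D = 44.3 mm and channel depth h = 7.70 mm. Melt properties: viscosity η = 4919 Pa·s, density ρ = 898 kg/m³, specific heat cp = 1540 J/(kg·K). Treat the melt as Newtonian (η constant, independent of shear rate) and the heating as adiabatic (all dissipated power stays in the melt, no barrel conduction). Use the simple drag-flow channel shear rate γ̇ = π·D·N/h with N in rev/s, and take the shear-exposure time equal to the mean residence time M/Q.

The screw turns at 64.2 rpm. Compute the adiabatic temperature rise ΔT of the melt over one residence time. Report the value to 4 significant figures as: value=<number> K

value=96.55 K

Convert throughput: Q = 288.7 kg/h = 288.7/3600 = 0.0801944 kg/s
t_res = M / Q_s = 5.82 / 0.0801944 = 72.5736 s
Geometry in metres: D = 44.3 mm → 0.0443 m, h = 7.70 mm → 0.0077 m; screw speed N = 64.2 rpm = 1.07 rev/s
γ̇ = π·D·N / h = π · 0.0443 · 1.07 / 0.0077 = 19.3396 s⁻¹
ΔT = η·γ̇²·t_res / (ρ·cp) = 4919 · (19.3396)² · 72.5736 / (898 · 1540) = 96.5499 K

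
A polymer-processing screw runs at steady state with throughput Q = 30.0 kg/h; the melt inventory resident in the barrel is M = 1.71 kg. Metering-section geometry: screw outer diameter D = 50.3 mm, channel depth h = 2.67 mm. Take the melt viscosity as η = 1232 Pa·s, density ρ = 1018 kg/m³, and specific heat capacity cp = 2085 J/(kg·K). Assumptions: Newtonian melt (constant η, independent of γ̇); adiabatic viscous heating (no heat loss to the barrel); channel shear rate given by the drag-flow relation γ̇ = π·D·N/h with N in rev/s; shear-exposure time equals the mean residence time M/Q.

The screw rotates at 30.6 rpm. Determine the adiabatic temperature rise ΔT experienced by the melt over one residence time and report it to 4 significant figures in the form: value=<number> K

value=108.5 K

Convert throughput: Q = 30.0 kg/h = 30.0/3600 = 0.00833333 kg/s
t_res = M / Q_s = 1.71 / 0.00833333 = 205.2 s
Convert to SI: D = 0.0503 m, h = 0.00267 m, N = 30.6/60 = 0.51 rev/s
Shear rate: γ̇ = πDN/h = π·0.0503·0.51/0.00267 = 30.184 s⁻¹
ΔT = η·γ̇²·t_res / (ρ·cp) = 1232 · (30.184)² · 205.2 / (1018 · 2085) = 108.514 K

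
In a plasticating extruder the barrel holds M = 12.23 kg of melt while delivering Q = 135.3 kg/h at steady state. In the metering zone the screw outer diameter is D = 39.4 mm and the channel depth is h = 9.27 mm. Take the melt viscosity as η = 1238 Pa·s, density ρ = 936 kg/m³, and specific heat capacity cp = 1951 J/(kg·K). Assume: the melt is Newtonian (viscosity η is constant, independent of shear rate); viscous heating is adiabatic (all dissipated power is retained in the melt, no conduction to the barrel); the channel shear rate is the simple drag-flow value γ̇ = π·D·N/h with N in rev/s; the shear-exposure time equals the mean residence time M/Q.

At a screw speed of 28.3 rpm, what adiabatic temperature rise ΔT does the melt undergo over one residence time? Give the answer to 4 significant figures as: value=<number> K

Throughput in SI: Q_s = 135.3 kg/h ÷ 3600 s/h = 0.0375833 kg/s
t_res = M / Q_s = 12.23 / 0.0375833 = 325.41 s
Convert to SI: D = 0.0394 m, h = 0.00927 m, N = 28.3/60 = 0.471667 rev/s
Shear rate: γ̇ = πDN/h = π·0.0394·0.471667/0.00927 = 6.29798 s⁻¹
ΔT = η·γ̇²·t_res/(ρ·cp) = [1238 × 6.29798² × 325.41] / [936 × 1951] = 8.75028 K

value=8.750 K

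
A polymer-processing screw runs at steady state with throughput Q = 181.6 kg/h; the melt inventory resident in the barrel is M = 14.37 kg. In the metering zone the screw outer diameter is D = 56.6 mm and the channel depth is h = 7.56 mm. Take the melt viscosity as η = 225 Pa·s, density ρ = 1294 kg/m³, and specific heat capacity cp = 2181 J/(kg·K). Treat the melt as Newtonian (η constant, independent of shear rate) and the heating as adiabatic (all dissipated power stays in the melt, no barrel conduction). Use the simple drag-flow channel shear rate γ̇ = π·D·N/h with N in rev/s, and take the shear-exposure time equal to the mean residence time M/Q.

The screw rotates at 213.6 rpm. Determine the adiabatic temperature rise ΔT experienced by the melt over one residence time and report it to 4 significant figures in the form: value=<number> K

Throughput in SI: Q_s = 181.6 kg/h ÷ 3600 s/h = 0.0504444 kg/s
t_res = M / Q_s = 14.37 / 0.0504444 = 284.868 s
D = 56.6 mm = 0.0566 m;  h = 7.56 mm = 0.00756 m;  N = 213.6 rpm / 60 = 3.56 rev/s
γ̇ = π D N / h = (π)(0.0566)(3.56) / 0.00756 = 83.7326 s⁻¹
Adiabatic rise: ΔT = η γ̇² t_res / (ρ cp) = 225·(83.7326)²·284.868 / (1294·2181) = 159.23 K

value=159.2 K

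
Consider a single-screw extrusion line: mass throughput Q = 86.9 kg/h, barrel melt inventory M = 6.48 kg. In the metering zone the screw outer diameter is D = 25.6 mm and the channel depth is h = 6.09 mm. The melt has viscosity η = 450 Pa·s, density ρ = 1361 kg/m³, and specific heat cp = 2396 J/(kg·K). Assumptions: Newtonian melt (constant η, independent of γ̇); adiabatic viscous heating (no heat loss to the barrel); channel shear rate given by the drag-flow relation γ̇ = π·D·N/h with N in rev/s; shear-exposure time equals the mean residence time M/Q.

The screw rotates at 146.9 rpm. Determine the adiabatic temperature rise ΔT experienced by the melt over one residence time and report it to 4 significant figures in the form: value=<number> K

value=38.73 K

Convert throughput: Q = 86.9 kg/h = 86.9/3600 = 0.0241389 kg/s
t_res = M / Q_s = 6.48 / 0.0241389 = 268.446 s
Geometry in metres: D = 25.6 mm → 0.0256 m, h = 6.09 mm → 0.00609 m; screw speed N = 146.9 rpm = 2.44833 rev/s
Shear rate: γ̇ = πDN/h = π·0.0256·2.44833/0.00609 = 32.3328 s⁻¹
Adiabatic rise: ΔT = η γ̇² t_res / (ρ cp) = 450·(32.3328)²·268.446 / (1361·2396) = 38.7268 K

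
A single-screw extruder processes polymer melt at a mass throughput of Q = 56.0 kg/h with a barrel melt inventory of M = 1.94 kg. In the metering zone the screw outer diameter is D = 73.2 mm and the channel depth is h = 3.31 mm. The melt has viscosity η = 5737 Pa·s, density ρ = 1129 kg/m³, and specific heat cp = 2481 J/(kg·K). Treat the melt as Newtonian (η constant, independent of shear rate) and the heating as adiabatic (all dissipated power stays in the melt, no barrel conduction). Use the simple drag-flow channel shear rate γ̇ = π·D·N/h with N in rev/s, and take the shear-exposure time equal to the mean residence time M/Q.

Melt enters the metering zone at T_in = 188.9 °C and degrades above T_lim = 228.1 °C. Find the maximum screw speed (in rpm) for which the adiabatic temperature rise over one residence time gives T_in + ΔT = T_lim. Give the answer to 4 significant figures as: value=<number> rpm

Convert throughput: Q = 56.0 kg/h = 56.0/3600 = 0.0155556 kg/s
Mean residence time: t_res = M/Q_s = 1.94 kg / 0.0155556 kg/s = 124.714 s
D = 73.2 mm = 0.0732 m;  h = 3.31 mm = 0.00331 m
ΔT_a = T_lim − T_in = 228.1 °C − 188.9 °C = 39.2 K
Invert ΔT = ηγ̇²t_res/(ρcp) for γ̇: γ̇_max² = ΔT_a ρ cp / (η t_res) = 39.2·1129·2481 / (5737·124.714) = 153.464 s⁻²
γ̇_max = √153.464 = 12.388 s⁻¹
N_max = γ̇_max·h / (π·D) = 12.388 · 0.00331 / (π · 0.0732) = 0.178308 rev/s = 10.6985 rpm

value=10.70 rpm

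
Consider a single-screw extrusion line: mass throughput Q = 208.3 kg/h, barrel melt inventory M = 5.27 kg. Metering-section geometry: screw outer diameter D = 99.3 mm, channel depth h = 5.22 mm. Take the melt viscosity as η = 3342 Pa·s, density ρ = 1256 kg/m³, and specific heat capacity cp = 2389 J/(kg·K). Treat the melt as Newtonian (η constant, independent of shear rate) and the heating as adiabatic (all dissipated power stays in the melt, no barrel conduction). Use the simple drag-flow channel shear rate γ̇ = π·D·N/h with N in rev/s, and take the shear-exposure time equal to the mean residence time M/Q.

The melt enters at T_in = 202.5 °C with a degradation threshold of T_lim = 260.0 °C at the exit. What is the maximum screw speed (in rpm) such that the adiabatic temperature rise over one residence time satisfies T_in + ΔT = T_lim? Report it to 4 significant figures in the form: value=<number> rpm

value=23.90 rpm

Q_s = Q / 3600 = 208.3 / 3600 = 0.0578611 kg/s
Mean residence time: t_res = M/Q_s = 5.27 kg / 0.0578611 kg/s = 91.0802 s
D = 99.3 mm = 0.0993 m;  h = 5.22 mm = 0.00522 m
ΔT_a = T_lim − T_in = 260.0 − 202.5 = 57.5 K
Invert ΔT = ηγ̇²t_res/(ρcp) for γ̇: γ̇_max² = ΔT_a ρ cp / (η t_res) = 57.5·1256·2389 / (3342·91.0802) = 566.818 s⁻²
γ̇_max = sqrt(566.818) = 23.8079 s⁻¹
N_max = γ̇_max·h / (π·D) = 23.8079 · 0.00522 / (π · 0.0993) = 0.398376 rev/s = 23.9026 rpm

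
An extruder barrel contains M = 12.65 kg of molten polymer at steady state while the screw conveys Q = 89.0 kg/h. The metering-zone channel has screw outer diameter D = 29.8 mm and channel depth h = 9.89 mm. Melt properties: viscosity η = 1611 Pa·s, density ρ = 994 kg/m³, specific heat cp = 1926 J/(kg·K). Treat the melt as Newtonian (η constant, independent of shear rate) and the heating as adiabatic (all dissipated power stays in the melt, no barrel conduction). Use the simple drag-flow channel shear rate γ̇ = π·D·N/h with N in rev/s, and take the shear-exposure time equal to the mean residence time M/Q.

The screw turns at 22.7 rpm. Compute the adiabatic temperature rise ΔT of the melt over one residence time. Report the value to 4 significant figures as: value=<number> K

value=5.523 K

Q_s = Q / 3600 = 89.0 / 3600 = 0.0247222 kg/s
t_res = M / Q_s = 12.65 / 0.0247222 = 511.685 s
Convert to SI: D = 0.0298 m, h = 0.00989 m, N = 22.7/60 = 0.378333 rev/s
γ̇ = π·D·N / h = π · 0.0298 · 0.378333 / 0.00989 = 3.58133 s⁻¹
Adiabatic rise: ΔT = η γ̇² t_res / (ρ cp) = 1611·(3.58133)²·511.685 / (994·1926) = 5.52262 K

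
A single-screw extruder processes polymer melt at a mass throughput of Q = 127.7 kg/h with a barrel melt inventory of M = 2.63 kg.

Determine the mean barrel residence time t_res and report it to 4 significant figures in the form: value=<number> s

Q_s = Q / 3600 = 127.7 / 3600 = 0.0354722 kg/s
t_res = M / Q_s = 2.63 ÷ 0.0354722 = 74.1425 s

value=74.14 s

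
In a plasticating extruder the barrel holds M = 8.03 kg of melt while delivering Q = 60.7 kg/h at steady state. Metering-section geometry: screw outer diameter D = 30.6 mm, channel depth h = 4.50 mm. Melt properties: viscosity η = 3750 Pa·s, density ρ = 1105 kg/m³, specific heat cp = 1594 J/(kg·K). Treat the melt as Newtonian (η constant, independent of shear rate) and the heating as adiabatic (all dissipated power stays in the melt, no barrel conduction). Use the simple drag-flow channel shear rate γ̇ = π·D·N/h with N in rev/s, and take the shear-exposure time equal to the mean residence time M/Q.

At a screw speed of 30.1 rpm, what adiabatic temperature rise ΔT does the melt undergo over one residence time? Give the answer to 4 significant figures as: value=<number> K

value=116.5 K

Q_s = Q / 3600 = 60.7 / 3600 = 0.0168611 kg/s
Mean residence time: t_res = M/Q_s = 8.03 kg / 0.0168611 kg/s = 476.244 s
D = 30.6 mm = 0.0306 m;  h = 4.50 mm = 0.0045 m;  N = 30.1 rpm / 60 = 0.501667 rev/s
γ̇ = π·D·N / h = π · 0.0306 · 0.501667 / 0.0045 = 10.717 s⁻¹
ΔT = η·γ̇²·t_res / (ρ·cp) = 3750 · (10.717)² · 476.244 / (1105 · 1594) = 116.455 K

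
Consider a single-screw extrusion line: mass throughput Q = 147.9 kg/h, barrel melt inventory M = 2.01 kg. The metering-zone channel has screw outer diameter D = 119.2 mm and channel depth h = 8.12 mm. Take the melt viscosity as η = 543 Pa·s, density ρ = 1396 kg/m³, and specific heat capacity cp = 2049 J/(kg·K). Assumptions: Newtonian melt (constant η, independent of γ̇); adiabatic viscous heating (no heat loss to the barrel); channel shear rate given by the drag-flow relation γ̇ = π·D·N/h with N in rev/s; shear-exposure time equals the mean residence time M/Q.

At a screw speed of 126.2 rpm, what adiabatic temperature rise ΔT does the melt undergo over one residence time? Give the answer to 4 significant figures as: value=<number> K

Throughput in SI: Q_s = 147.9 kg/h ÷ 3600 s/h = 0.0410833 kg/s
t_res = M / Q_s = 2.01 / 0.0410833 = 48.9249 s
D = 119.2 mm = 0.1192 m;  h = 8.12 mm = 0.00812 m;  N = 126.2 rpm / 60 = 2.10333 rev/s
Shear rate: γ̇ = πDN/h = π·0.1192·2.10333/0.00812 = 97.0014 s⁻¹
ΔT = η·γ̇²·t_res/(ρ·cp) = [543 × 97.0014² × 48.9249] / [1396 × 2049] = 87.3895 K

value=87.39 K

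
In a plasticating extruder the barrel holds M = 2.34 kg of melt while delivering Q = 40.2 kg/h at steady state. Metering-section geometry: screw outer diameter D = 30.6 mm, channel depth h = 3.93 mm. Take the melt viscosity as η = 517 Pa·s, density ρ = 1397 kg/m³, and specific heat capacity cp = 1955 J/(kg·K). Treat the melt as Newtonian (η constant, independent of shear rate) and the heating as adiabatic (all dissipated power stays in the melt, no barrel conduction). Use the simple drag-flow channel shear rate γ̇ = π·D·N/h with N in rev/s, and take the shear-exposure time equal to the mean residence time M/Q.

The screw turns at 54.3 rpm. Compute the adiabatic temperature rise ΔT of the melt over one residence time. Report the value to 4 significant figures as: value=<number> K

value=19.44 K

Convert throughput: Q = 40.2 kg/h = 40.2/3600 = 0.0111667 kg/s
t_res = M / Q_s = 2.34 / 0.0111667 = 209.552 s
Geometry in metres: D = 30.6 mm → 0.0306 m, h = 3.93 mm → 0.00393 m; screw speed N = 54.3 rpm = 0.905 rev/s
Shear rate: γ̇ = πDN/h = π·0.0306·0.905/0.00393 = 22.1374 s⁻¹
ΔT = η·γ̇²·t_res / (ρ·cp) = 517 · (22.1374)² · 209.552 / (1397 · 1955) = 19.4399 K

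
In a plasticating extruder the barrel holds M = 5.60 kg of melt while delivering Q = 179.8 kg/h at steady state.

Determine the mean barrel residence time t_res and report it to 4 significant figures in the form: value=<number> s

value=112.1 s

Convert throughput: Q = 179.8 kg/h = 179.8/3600 = 0.0499444 kg/s
Mean residence time: t_res = M/Q_s = 5.60 kg / 0.0499444 kg/s = 112.125 s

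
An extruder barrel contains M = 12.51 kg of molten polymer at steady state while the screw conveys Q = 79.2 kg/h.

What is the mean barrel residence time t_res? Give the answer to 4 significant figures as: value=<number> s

value=568.6 s

Throughput in SI: Q_s = 79.2 kg/h ÷ 3600 s/h = 0.022 kg/s
t_res = M / Q_s = 12.51 / 0.022 = 568.636 s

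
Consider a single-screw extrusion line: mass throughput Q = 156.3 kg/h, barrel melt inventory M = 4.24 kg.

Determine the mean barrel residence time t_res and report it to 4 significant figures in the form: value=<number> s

value=97.66 s

Convert throughput: Q = 156.3 kg/h = 156.3/3600 = 0.0434167 kg/s
t_res = M / Q_s = 4.24 ÷ 0.0434167 = 97.6583 s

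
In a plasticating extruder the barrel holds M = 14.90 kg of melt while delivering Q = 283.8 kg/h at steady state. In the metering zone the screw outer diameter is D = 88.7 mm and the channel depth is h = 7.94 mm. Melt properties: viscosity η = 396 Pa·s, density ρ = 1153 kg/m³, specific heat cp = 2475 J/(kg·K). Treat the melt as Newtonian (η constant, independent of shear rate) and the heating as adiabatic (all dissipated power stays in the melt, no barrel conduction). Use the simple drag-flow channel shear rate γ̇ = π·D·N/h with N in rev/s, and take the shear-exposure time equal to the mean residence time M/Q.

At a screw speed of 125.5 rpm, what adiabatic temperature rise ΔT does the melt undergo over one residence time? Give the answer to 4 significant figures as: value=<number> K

value=141.3 K

Throughput in SI: Q_s = 283.8 kg/h ÷ 3600 s/h = 0.0788333 kg/s
t_res = M / Q_s = 14.90 / 0.0788333 = 189.006 s
Geometry in metres: D = 88.7 mm → 0.0887 m, h = 7.94 mm → 0.00794 m; screw speed N = 125.5 rpm = 2.09167 rev/s
Shear rate: γ̇ = πDN/h = π·0.0887·2.09167/0.00794 = 73.4084 s⁻¹
ΔT = η·γ̇²·t_res / (ρ·cp) = 396 · (73.4084)² · 189.006 / (1153 · 2475) = 141.338 K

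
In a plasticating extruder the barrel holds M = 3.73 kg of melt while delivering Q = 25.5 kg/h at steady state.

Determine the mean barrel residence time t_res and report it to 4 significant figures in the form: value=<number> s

Convert throughput: Q = 25.5 kg/h = 25.5/3600 = 0.00708333 kg/s
t_res = M / Q_s = 3.73 / 0.00708333 = 526.588 s

value=526.6 s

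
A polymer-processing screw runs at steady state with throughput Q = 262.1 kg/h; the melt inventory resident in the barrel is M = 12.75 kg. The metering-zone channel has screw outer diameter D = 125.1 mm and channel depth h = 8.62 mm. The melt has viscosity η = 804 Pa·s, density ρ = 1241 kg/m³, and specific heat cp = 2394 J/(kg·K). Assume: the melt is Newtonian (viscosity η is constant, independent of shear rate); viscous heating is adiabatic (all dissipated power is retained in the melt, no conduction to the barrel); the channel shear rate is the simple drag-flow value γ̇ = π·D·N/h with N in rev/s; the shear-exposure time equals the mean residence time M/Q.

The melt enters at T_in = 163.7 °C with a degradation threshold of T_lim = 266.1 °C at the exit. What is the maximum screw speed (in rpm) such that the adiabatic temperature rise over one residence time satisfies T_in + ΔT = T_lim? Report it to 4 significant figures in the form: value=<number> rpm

Throughput in SI: Q_s = 262.1 kg/h ÷ 3600 s/h = 0.0728056 kg/s
t_res = M / Q_s = 12.75 ÷ 0.0728056 = 175.124 s
Convert to metres: D = 0.1251 m, h = 0.00862 m
Allowable rise: ΔT_a = T_lim − T_in = 266.1 − 163.7 = 102.4 K
γ̇_max² = ΔT_a·ρ·cp/(η·t_res) = 102.4·1241·2394/(804·175.124) = 2160.7 s⁻²
γ̇_max = √2160.7 = 46.4833 s⁻¹
N_max = γ̇_max·h / (π·D) = 46.4833 · 0.00862 / (π · 0.1251) = 1.01952 rev/s = 61.1714 rpm

value=61.17 rpm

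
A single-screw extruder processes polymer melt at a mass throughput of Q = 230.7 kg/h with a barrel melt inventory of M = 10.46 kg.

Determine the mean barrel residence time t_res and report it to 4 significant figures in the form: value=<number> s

Q_s = Q / 3600 = 230.7 / 3600 = 0.0640833 kg/s
t_res = M / Q_s = 10.46 / 0.0640833 = 163.225 s

value=163.2 s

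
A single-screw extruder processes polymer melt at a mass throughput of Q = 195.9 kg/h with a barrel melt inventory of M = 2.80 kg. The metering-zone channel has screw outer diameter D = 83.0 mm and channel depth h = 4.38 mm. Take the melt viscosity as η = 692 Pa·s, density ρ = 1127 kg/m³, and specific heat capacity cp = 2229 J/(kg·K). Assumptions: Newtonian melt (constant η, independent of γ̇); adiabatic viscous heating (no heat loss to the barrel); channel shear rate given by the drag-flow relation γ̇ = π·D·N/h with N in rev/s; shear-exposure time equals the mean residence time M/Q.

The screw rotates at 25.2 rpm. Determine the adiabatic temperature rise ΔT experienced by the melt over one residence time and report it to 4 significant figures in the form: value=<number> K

Throughput in SI: Q_s = 195.9 kg/h ÷ 3600 s/h = 0.0544167 kg/s
Mean residence time: t_res = M/Q_s = 2.80 kg / 0.0544167 kg/s = 51.4548 s
Convert to SI: D = 0.083 m, h = 0.00438 m, N = 25.2/60 = 0.42 rev/s
γ̇ = π D N / h = (π)(0.083)(0.42) / 0.00438 = 25.0036 s⁻¹
Adiabatic rise: ΔT = η γ̇² t_res / (ρ cp) = 692·(25.0036)²·51.4548 / (1127·2229) = 8.86144 K

value=8.861 K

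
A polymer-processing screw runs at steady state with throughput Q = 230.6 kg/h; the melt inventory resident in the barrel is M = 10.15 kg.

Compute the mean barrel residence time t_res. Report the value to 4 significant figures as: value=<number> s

value=158.5 s

Convert throughput: Q = 230.6 kg/h = 230.6/3600 = 0.0640556 kg/s
Mean residence time: t_res = M/Q_s = 10.15 kg / 0.0640556 kg/s = 158.456 s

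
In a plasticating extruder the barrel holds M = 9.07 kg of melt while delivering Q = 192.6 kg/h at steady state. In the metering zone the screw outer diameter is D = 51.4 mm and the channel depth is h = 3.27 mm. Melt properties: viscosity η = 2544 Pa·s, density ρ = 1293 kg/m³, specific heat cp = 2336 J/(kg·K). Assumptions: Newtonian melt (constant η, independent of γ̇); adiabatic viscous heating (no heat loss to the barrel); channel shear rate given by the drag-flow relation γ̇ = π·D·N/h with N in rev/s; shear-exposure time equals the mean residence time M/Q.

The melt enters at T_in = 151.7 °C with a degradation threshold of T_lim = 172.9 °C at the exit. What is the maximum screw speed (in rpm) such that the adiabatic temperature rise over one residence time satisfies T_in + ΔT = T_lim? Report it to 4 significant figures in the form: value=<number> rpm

Throughput in SI: Q_s = 192.6 kg/h ÷ 3600 s/h = 0.0535 kg/s
Mean residence time: t_res = M/Q_s = 9.07 kg / 0.0535 kg/s = 169.533 s
D = 51.4 mm = 0.0514 m;  h = 3.27 mm = 0.00327 m
ΔT_a = T_lim − T_in = 172.9 − 151.7 = 21.2 K
Invert ΔT = ηγ̇²t_res/(ρcp) for γ̇: γ̇_max² = ΔT_a ρ cp / (η t_res) = 21.2·1293·2336 / (2544·169.533) = 148.469 s⁻²
Take the square root: γ̇_max = √(148.469) = 12.1848 s⁻¹
N_max = γ̇_max h / (πD) = 12.1848·0.00327/(π·0.0514) = 0.246748 rev/s → ×60 = 14.8049 rpm

value=14.80 rpm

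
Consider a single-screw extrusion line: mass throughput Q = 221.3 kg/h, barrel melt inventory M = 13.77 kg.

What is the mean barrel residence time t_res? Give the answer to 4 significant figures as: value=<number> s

Throughput in SI: Q_s = 221.3 kg/h ÷ 3600 s/h = 0.0614722 kg/s
t_res = M / Q_s = 13.77 / 0.0614722 = 224.004 s

value=224.0 s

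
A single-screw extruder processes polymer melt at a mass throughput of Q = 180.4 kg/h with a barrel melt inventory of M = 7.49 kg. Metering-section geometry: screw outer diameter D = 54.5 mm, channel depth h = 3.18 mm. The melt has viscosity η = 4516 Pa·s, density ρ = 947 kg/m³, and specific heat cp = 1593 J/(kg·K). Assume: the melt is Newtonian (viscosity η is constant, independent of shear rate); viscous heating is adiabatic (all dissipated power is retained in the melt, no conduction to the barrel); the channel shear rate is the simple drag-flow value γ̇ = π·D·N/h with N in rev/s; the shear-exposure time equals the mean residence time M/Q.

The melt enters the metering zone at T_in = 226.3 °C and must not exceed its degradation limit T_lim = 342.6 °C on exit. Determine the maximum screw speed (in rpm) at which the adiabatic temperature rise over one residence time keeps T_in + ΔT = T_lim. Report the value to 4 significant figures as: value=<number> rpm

Throughput in SI: Q_s = 180.4 kg/h ÷ 3600 s/h = 0.0501111 kg/s
t_res = M / Q_s = 7.49 ÷ 0.0501111 = 149.468 s
D = 54.5 mm = 0.0545 m;  h = 3.18 mm = 0.00318 m
Allowable rise: ΔT_a = T_lim − T_in = 342.6 − 226.3 = 116.3 K
γ̇_max² = ΔT_a·ρ·cp / (η·t_res) = [116.3 × 947 × 1593] / [4516 × 149.468] = 259.922 s⁻²
Take the square root: γ̇_max = √(259.922) = 16.1221 s⁻¹
N_max = γ̇_max·h / (π·D) = 16.1221 · 0.00318 / (π · 0.0545) = 0.299435 rev/s = 17.9661 rpm

value=17.97 rpm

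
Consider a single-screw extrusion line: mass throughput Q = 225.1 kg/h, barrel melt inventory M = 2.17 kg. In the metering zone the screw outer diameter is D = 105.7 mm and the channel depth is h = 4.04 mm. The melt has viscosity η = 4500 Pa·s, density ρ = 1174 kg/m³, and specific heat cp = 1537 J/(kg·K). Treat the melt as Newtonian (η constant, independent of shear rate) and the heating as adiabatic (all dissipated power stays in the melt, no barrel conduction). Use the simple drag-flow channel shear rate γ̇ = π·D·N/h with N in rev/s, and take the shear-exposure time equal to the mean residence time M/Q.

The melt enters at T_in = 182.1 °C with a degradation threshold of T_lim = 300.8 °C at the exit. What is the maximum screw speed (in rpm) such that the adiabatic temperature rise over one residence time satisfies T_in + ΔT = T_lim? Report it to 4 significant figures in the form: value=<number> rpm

value=27.03 rpm

Q_s = Q / 3600 = 225.1 / 3600 = 0.0625278 kg/s
t_res = M / Q_s = 2.17 / 0.0625278 = 34.7046 s
D = 105.7 mm = 0.1057 m;  h = 4.04 mm = 0.00404 m
Allowable rise: ΔT_a = T_lim − T_in = 300.8 − 182.1 = 118.7 K
γ̇_max² = ΔT_a·ρ·cp / (η·t_res) = [118.7 × 1174 × 1537] / [4500 × 34.7046] = 1371.49 s⁻²
Take the square root: γ̇_max = √(1371.49) = 37.0337 s⁻¹
N_max = γ̇_max h / (πD) = 37.0337·0.00404/(π·0.1057) = 0.450561 rev/s → ×60 = 27.0336 rpm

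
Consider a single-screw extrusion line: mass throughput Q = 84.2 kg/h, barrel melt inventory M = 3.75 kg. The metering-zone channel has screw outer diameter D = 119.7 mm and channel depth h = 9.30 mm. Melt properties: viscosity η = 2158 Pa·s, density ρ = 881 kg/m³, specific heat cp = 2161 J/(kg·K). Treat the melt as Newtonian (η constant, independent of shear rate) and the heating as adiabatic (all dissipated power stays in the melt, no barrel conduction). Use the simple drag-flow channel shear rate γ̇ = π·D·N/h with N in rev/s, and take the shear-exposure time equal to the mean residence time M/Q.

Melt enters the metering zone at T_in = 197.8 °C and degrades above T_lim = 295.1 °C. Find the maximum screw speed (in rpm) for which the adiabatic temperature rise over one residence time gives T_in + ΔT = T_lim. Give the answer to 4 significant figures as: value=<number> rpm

value=34.33 rpm

Throughput in SI: Q_s = 84.2 kg/h ÷ 3600 s/h = 0.0233889 kg/s
t_res = M / Q_s = 3.75 / 0.0233889 = 160.333 s
D = 119.7 mm = 0.1197 m;  h = 9.30 mm = 0.0093 m
ΔT_a = T_lim − T_in = 295.1 − 197.8 = 97.3 K
γ̇_max² = ΔT_a·ρ·cp/(η·t_res) = 97.3·881·2161/(2158·160.333) = 535.39 s⁻²
γ̇_max = √535.39 = 23.1385 s⁻¹
N_max = γ̇_max h / (πD) = 23.1385·0.0093/(π·0.1197) = 0.572235 rev/s → ×60 = 34.3341 rpm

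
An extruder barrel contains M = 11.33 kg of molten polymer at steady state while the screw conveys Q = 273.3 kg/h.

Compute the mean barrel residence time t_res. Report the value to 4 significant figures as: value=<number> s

value=149.2 s

Q_s = Q / 3600 = 273.3 / 3600 = 0.0759167 kg/s
t_res = M / Q_s = 11.33 / 0.0759167 = 149.243 s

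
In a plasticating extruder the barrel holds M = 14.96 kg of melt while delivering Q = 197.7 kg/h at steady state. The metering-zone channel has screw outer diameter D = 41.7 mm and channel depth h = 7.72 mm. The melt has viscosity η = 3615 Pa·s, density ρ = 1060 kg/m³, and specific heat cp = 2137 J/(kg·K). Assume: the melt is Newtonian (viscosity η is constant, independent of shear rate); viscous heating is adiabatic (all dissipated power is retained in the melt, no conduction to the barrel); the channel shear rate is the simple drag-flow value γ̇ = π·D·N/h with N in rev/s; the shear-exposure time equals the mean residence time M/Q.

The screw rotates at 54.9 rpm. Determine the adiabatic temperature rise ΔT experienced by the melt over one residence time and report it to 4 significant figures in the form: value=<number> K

value=104.8 K

Convert throughput: Q = 197.7 kg/h = 197.7/3600 = 0.0549167 kg/s
t_res = M / Q_s = 14.96 ÷ 0.0549167 = 272.413 s
Convert to SI: D = 0.0417 m, h = 0.00772 m, N = 54.9/60 = 0.915 rev/s
γ̇ = π·D·N / h = π · 0.0417 · 0.915 / 0.00772 = 15.5271 s⁻¹
ΔT = η·γ̇²·t_res / (ρ·cp) = 3615 · (15.5271)² · 272.413 / (1060 · 2137) = 104.81 K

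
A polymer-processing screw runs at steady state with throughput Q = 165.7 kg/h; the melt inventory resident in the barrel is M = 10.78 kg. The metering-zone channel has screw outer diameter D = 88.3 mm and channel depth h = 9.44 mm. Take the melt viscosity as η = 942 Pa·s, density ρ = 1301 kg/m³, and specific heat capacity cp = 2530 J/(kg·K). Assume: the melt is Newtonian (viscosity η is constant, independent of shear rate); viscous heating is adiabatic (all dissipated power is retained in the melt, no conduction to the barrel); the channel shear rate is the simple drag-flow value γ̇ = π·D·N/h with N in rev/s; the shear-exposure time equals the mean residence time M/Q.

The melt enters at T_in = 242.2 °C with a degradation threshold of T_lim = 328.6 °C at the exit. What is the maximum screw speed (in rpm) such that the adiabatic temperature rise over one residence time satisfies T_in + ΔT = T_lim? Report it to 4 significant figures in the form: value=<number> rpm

value=73.31 rpm

Q_s = Q / 3600 = 165.7 / 3600 = 0.0460278 kg/s
t_res = M / Q_s = 10.78 / 0.0460278 = 234.206 s
D = 88.3 mm = 0.0883 m;  h = 9.44 mm = 0.00944 m
Allowable rise: ΔT_a = T_lim − T_in = 328.6 − 242.2 = 86.4 K
γ̇_max² = ΔT_a·ρ·cp / (η·t_res) = [86.4 × 1301 × 2530] / [942 × 234.206] = 1289.03 s⁻²
γ̇_max = sqrt(1289.03) = 35.903 s⁻¹
N_max = γ̇_max h / (πD) = 35.903·0.00944/(π·0.0883) = 1.22178 rev/s → ×60 = 73.3067 rpm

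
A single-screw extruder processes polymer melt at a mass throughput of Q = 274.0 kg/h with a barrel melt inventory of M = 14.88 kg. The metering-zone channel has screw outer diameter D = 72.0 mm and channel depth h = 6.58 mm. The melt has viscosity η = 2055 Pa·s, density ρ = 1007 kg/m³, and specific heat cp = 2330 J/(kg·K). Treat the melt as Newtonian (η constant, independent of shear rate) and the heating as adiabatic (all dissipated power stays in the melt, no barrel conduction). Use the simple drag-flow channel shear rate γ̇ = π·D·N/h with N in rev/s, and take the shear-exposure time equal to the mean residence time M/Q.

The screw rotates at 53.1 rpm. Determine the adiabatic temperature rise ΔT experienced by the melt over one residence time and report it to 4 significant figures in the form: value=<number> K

value=158.5 K

Throughput in SI: Q_s = 274.0 kg/h ÷ 3600 s/h = 0.0761111 kg/s
t_res = M / Q_s = 14.88 ÷ 0.0761111 = 195.504 s
Geometry in metres: D = 72.0 mm → 0.072 m, h = 6.58 mm → 0.00658 m; screw speed N = 53.1 rpm = 0.885 rev/s
Shear rate: γ̇ = πDN/h = π·0.072·0.885/0.00658 = 30.4228 s⁻¹
ΔT = η·γ̇²·t_res/(ρ·cp) = [2055 × 30.4228² × 195.504] / [1007 × 2330] = 158.482 K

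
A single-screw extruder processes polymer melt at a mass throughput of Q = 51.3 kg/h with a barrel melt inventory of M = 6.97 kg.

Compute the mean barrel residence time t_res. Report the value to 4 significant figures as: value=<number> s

Q_s = Q / 3600 = 51.3 / 3600 = 0.01425 kg/s
t_res = M / Q_s = 6.97 ÷ 0.01425 = 489.123 s

value=489.1 s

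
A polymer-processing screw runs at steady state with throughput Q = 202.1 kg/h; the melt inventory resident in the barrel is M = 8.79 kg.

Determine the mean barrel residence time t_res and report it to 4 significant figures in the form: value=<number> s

value=156.6 s

Convert throughput: Q = 202.1 kg/h = 202.1/3600 = 0.0561389 kg/s
t_res = M / Q_s = 8.79 / 0.0561389 = 156.576 s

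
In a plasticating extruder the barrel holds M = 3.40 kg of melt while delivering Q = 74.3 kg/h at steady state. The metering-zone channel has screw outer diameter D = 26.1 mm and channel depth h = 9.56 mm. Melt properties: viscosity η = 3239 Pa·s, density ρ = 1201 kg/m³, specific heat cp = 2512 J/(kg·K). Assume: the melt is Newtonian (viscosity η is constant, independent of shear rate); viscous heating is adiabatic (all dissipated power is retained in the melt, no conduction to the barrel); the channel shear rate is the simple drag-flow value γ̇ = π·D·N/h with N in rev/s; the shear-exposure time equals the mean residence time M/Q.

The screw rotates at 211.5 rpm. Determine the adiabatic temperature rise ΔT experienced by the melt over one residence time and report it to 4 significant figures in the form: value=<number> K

value=161.7 K

Convert throughput: Q = 74.3 kg/h = 74.3/3600 = 0.0206389 kg/s
t_res = M / Q_s = 3.40 / 0.0206389 = 164.738 s
Geometry in metres: D = 26.1 mm → 0.0261 m, h = 9.56 mm → 0.00956 m; screw speed N = 211.5 rpm = 3.525 rev/s
Shear rate: γ̇ = πDN/h = π·0.0261·3.525/0.00956 = 30.2337 s⁻¹
ΔT = η·γ̇²·t_res / (ρ·cp) = 3239 · (30.2337)² · 164.738 / (1201 · 2512) = 161.668 K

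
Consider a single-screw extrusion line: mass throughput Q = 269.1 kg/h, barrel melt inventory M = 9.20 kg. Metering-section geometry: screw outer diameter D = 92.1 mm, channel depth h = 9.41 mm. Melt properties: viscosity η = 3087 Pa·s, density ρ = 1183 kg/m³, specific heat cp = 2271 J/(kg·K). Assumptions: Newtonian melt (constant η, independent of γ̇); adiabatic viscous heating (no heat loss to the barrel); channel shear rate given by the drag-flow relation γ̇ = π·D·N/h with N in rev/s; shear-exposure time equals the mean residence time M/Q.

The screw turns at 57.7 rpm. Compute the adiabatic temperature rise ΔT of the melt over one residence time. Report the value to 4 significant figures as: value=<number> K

value=123.7 K

Convert throughput: Q = 269.1 kg/h = 269.1/3600 = 0.07475 kg/s
t_res = M / Q_s = 9.20 ÷ 0.07475 = 123.077 s
Geometry in metres: D = 92.1 mm → 0.0921 m, h = 9.41 mm → 0.00941 m; screw speed N = 57.7 rpm = 0.961667 rev/s
γ̇ = π D N / h = (π)(0.0921)(0.961667) / 0.00941 = 29.5695 s⁻¹
ΔT = η·γ̇²·t_res/(ρ·cp) = [3087 × 29.5695² × 123.077] / [1183 × 2271] = 123.652 K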